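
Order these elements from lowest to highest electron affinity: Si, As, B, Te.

B, As, Si, Te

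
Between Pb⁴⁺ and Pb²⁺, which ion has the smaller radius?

Pb⁴⁺

Both ions have Z = 82 protons, but Pb⁴⁺ has lost more electrons, so its remaining electrons feel a larger effective nuclear charge per electron and are pulled in more tightly.
Higher positive charge → smaller ion, so Pb²⁺ > Pb⁴⁺.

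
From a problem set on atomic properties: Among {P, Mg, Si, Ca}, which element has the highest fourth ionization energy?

The fourth ionization energy removes an electron from the +3 ion. For each element: P³⁺ still has 2 valence electrons; Mg³⁺ is already 1 electron into the core; Si³⁺ still has 1 valence electron; Ca³⁺ is already 1 electron into the core.
Pulling an electron out of a noble-gas core costs far more than removing a remaining valence electron, so Ca and Mg sit at the high end of IE_4.
Valence configurations: P³⁺ [Ne]3s², Si³⁺ [Ne]3s¹.
Approximate IE_4 values (kJ/mol): P 4964, Mg 10543, Si 4356, Ca 6491.
Putting it together, IE_4: Si < P < Ca < Mg.

Mg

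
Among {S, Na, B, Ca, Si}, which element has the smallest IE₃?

Si

After 2 electrons have been removed, what remains? S²⁺ still has 4 valence electrons; Na²⁺ is already 1 electron into the core; B²⁺ still has 1 valence electron; Ca²⁺ is the bare [Ar] core; Si²⁺ still has 2 valence electrons.
Core electrons are held far more tightly than valence electrons, so Ca and Na top the IE_3 order.
Valence configurations: S²⁺ [Ne]3s²3p², B²⁺ [He]2s¹, Si²⁺ [Ne]3s².
The numbers (kJ/mol): S 3357, Na 6910, B 3660, Ca 4912, Si 3232.
Hence IE_3: Si < S < B < Ca < Na.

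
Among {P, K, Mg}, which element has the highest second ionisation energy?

K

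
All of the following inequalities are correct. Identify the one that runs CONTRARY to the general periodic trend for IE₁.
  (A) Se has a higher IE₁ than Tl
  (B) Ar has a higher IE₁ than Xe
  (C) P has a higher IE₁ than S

(C)

The general trend: IE₁ increases across a period and decreases down a group.
(A) Se (period 4, group 16) vs Tl (period 6, group 13): the stated order agrees with the simple trend.
(B) Ar (period 3, group 18) vs Xe (period 5, group 18): the stated order agrees with the simple trend.
(C) P (period 3, group 15) vs S (period 3, group 16): the stated order contradicts the simple trend.
The exception is (C): S (3p⁴) ionizes more easily than half-filled P (3p³) because the paired 3p electron in S is pushed out by e⁻–e⁻ repulsion.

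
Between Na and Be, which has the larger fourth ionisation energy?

Be

After 3 electrons have been removed, what remains? Na³⁺ is already 2 electrons into the core; Be³⁺ is already 1 electron into the core.
All of these are removing an electron from a noble-gas core or deeper; the smaller core (lower principal quantum number) is held far more tightly, and within a period the higher nuclear charge binds the same core more tightly.
Tabulated IE_4 (kJ/mol): Na 9543, Be 21007.
Putting it together, IE_4: Na < Be.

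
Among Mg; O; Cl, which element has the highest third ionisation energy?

Mg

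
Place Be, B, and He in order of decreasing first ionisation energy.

He, Be, B

He is in period 1, group 18; Be is in period 2, group 2; B is in period 2, group 13.
Removing the outermost electron gets harder across a period and easier down a group.
Neither a single period nor a single group — weigh both effects.
Be > B: this pair runs against the simple trend — see the exception note.
He > Be: relative to Be, both the across-period and down-group shifts push He's first ionization energy up.
Note the exception: Be has a higher first ionization energy than B, contrary to the simple trend — removing B's lone 2p electron is easier than breaking Be's filled 2s².
Approximate values (kJ/mol): He 2372, Be 900, B 801.
So from highest to lowest: He > Be > B.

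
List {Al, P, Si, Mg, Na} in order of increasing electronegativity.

Na is in period 3, group 1; Mg is in period 3, group 2; Al is in period 3, group 13; Si is in period 3, group 14; P is in period 3, group 15.
Electronegativity increases across a period and decreases down a group, tracking effective nuclear charge and atomic size.
All lie in period 3, so electronegativity increases left to right.
So from lowest to highest: Na < Mg < Al < Si < P.

Na, Mg, Al, Si, P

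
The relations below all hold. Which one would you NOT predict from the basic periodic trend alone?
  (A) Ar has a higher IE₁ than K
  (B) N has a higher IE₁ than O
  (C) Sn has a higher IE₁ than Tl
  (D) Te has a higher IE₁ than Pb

(B)

The general trend: IE₁ increases across a period and decreases down a group.
(A) Ar (period 3, group 18) vs K (period 4, group 1): the stated order agrees with the simple trend.
(B) N (period 2, group 15) vs O (period 2, group 16): the stated order contradicts the simple trend.
(C) Sn (period 5, group 14) vs Tl (period 6, group 13): the stated order agrees with the simple trend.
(D) Te (period 5, group 16) vs Pb (period 6, group 14): the stated order agrees with the simple trend.
The exception is (B): pairing an electron in O's 2p⁴ costs repulsion energy, so O ionizes more easily than half-filled N (2p³).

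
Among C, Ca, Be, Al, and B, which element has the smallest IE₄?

C

The fourth ionization energy removes an electron from the +3 ion. For each element: C³⁺ still has 1 valence electron; Ca³⁺ is already 1 electron into the core; Be³⁺ is already 1 electron into the core; Al³⁺ is the bare [Ne] core; B³⁺ is the bare [He] core.
Core electrons are held far more tightly than valence electrons, so Ca, Al, Be and B top the IE_4 order.
Approximate IE_4 values (kJ/mol): C 6223, Ca 6491, Be 21007, Al 11577, B 25026.
Putting it together, IE_4: C < Ca < Al < Be < B.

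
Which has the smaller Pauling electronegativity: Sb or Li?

Li

Li is in period 2, group 1; Sb is in period 5, group 15.
EN rises left→right (higher Z_eff, smaller atoms) and falls top→bottom (larger, more shielded atoms).
These span different periods and groups, so the two trends combine.
Sb > Li: period and group pull opposite ways; the across-period shift dominates (2.05 vs 0.98).
For reference (Pauling): Li 0.98, Sb 2.05.
So Li has the smaller Pauling electronegativity (Li < Sb).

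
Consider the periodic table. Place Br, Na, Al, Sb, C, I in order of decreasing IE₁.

Br > C > I > Sb > Al > Na

First ionization energy rises across a period (greater Z_eff holds electrons more tightly) and falls down a group (valence electrons are farther from the nucleus).
Here both period and group differ, so the two effects have to be weighed against each other.
Al > Na: both are in period 3; the period trend gives Al the larger value.
Sb > Al: the two effects oppose for this pair; the across-period effect wins (831 vs 578 kJ/mol).
I > Sb: both are in period 5; the period trend gives I the larger value.
C > I: period and group pull opposite ways; the down-group shift dominates (1086 vs 1008 kJ/mol).
Br > C: the two effects oppose for this pair; the across-period effect wins (1140 vs 1086 kJ/mol).
Approximate values (kJ/mol): C 1086, Na 496, Al 578, Br 1140, Sb 831, I 1008.
So from highest to lowest: Br > C > I > Sb > Al > Na.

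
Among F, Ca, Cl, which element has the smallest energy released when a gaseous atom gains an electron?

F is in period 2, group 17; Cl is in period 3, group 17; Ca is in period 4, group 2.
Atoms with high Z_eff and room in the valence shell (especially the halogens) have the most exothermic electron affinities.
Here both period and group differ, so the two effects have to be weighed against each other.
F > Ca: both effects reinforce here, so F is clearly the higher of the two.
Cl > F: this pair runs against the simple trend — see the exception note.
Note the exception: Cl has a higher electron affinity than F, contrary to the simple trend — F's small 2p subshell makes the incoming electron feel strong e⁻–e⁻ repulsion, so Cl actually releases more energy on gaining an electron.
For reference (kJ/mol): F 328, Cl 349, Ca 2.
The smallest energy released when a gaseous atom gains an electron among these belongs to Ca.

Ca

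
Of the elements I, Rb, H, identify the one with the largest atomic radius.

Atomic radius shrinks across a period as nuclear charge pulls the same shell inward, and grows down a group as new shells are added.
Here both period and group differ, so the two effects have to be weighed against each other.
I > H: the two effects oppose for this pair; the down-group effect wins (133 vs 32 pm).
Rb > I: both are in period 5; the period trend gives Rb the larger value.
For reference (pm): H 32, Rb 210, I 133.
The largest atomic radius among these belongs to Rb.

Rb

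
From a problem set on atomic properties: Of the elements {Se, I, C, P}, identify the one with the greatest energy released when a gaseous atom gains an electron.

Atoms with high Z_eff and room in the valence shell (especially the halogens) have the most exothermic electron affinities.
A diagonal step moves right (one effect) and down (the opposite effect) at once.
C > P: the two effects oppose for this pair; the down-group effect wins (122 vs 72 kJ/mol).
Se > C: the two effects oppose for this pair; the across-period effect wins (195 vs 122 kJ/mol).
I > Se: the two effects oppose for this pair; the across-period effect wins (295 vs 195 kJ/mol).
For reference (kJ/mol): C 122, P 72, Se 195, I 295.
The greatest energy released when a gaseous atom gains an electron among these belongs to I.

I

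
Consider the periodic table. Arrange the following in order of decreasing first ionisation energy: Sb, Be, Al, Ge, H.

H > Be > Sb > Ge > Al

H is in period 1, group 1; Be is in period 2, group 2; Al is in period 3, group 13; Ge is in period 4, group 14; Sb is in period 5, group 15.
Removing the outermost electron gets harder across a period and easier down a group.
These sit on a diagonal, where the across-period and down-group effects partly cancel.
Ge > Al: period and group pull opposite ways; the across-period shift dominates (762 vs 578 kJ/mol).
Sb > Ge: the two effects oppose for this pair; the across-period effect wins (831 vs 762 kJ/mol).
Be > Sb: period and group pull opposite ways; the down-group shift dominates (900 vs 831 kJ/mol).
H > Be: the two effects oppose for this pair; the down-group effect wins (1312 vs 900 kJ/mol).
Tabulated first ionization energy (kJ/mol): H 1312, Be 900, Al 578, Ge 762, Sb 831.
So from highest to lowest: H > Be > Sb > Ge > Al.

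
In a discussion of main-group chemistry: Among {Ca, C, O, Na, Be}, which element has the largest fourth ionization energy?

After 3 electrons have been removed, what remains? Ca³⁺ is already 1 electron into the core; C³⁺ still has 1 valence electron; O³⁺ still has 3 valence electrons; Na³⁺ is already 2 electrons into the core; Be³⁺ is already 1 electron into the core.
Usually core removal costs more than valence removal, but here the competition is close: a tightly held n=2 valence electron can cost more to remove than an n=3 core electron, so the actual values have to decide it.
Valence configurations: C³⁺ [He]2s¹, O³⁺ [He]2s²2p¹.
Approximate IE_4 values (kJ/mol): Ca 6491, C 6223, O 7469, Na 9543, Be 21007.
So the fourth ionization energies run C < Ca < O < Na < Be.

Be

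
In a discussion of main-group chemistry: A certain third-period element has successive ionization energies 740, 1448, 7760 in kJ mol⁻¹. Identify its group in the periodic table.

Group 2

Look for the largest jump between consecutive ionization energies: IE3/IE2 ≈ 5.4, far larger than any earlier ratio.
That jump marks the point where a core electron is being removed. So the atom has 2 valence electrons.
A main-group element with 2 valence electrons is in group 2.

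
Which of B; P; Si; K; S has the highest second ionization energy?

K

Consider each +1 ion: B⁺ still has 2 valence electrons; P⁺ still has 4 valence electrons; Si⁺ still has 3 valence electrons; K⁺ is the bare [Ar] core; S⁺ still has 5 valence electrons.
Core electrons are held far more tightly than valence electrons, so K tops the IE_2 order.
Valence configurations: B⁺ [He]2s², P⁺ [Ne]3s²3p², Si⁺ [Ne]3s²3p¹, S⁺ [Ne]3s²3p³.
The numbers (kJ/mol): B 2427, P 1907, Si 1577, K 3052, S 2252.
Hence IE_2: Si < P < S < B < K.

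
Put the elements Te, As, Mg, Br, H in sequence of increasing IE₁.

H is in period 1, group 1; Mg is in period 3, group 2; As is in period 4, group 15; Br is in period 4, group 17; Te is in period 5, group 16.
First ionization energy rises across a period (greater Z_eff holds electrons more tightly) and falls down a group (valence electrons are farther from the nucleus).
These span different periods and groups, so the two trends combine.
Te > Mg: period and group pull opposite ways; the across-period shift dominates (869 vs 738 kJ/mol).
As > Te: period and group pull opposite ways; the down-group shift dominates (947 vs 869 kJ/mol).
Br > As: Br lies to the right of As in period 4, so the across-period effect alone puts Br higher.
H > Br: the two effects oppose for this pair; the down-group effect wins (1312 vs 1140 kJ/mol).
Tabulated first ionization energy (kJ/mol): H 1312, Mg 738, As 947, Br 1140, Te 869.
So from lowest to highest: Mg < Te < As < Br < H.

Mg < Te < As < Br < H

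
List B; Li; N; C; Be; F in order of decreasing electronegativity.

F > N > C > B > Be > Li

Li is in period 2, group 1; Be is in period 2, group 2; B is in period 2, group 13; C is in period 2, group 14; N is in period 2, group 15; F is in period 2, group 17.
EN rises left→right (higher Z_eff, smaller atoms) and falls top→bottom (larger, more shielded atoms).
All lie in period 2, so electronegativity increases left to right.
So from highest to lowest: F > N > C > B > Be > Li.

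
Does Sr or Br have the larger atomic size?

Atomic radius shrinks across a period as nuclear charge pulls the same shell inward, and grows down a group as new shells are added.
Neither a single period nor a single group — weigh both effects.
Sr > Br: both effects reinforce here, so Sr is clearly the larger of the two.
Tabulated atomic radius (pm): Br 114, Sr 185.
So Sr has the larger atomic size (Sr > Br).

Sr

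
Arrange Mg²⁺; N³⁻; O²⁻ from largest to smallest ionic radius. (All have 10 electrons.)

All of these have 10 electrons, so size is governed by nuclear charge alone: the more protons, the stronger the pull on the same electron cloud, and the smaller the ion.
Nuclear charges: Mg²⁺ (Z=12), O²⁻ (Z=8), N³⁻ (Z=7).
Largest to smallest: N³⁻ > O²⁻ > Mg²⁺.

N³⁻, O²⁻, Mg²⁺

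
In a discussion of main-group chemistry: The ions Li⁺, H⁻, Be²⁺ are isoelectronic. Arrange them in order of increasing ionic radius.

Be²⁺ < Li⁺ < H⁻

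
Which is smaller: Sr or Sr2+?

Sr2+

Forming Sr2+ removes 2 electrons from Sr. Fewer electrons for the same nuclear charge means less shielding and a higher Z_eff on the remaining electrons, and for main-group metals the entire outer shell is lost.
A cation is smaller than its parent atom: Sr2+ < Sr.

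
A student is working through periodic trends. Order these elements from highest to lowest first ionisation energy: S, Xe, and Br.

Xe, Br, S

Removing the outermost electron gets harder across a period and easier down a group.
These sit on a diagonal, where the across-period and down-group effects partly cancel.
Br > S: period and group pull opposite ways; the across-period shift dominates (1140 vs 1000 kJ/mol).
Xe > Br: period and group pull opposite ways; the across-period shift dominates (1170 vs 1140 kJ/mol).
Approximate values (kJ/mol): S 1000, Br 1140, Xe 1170.
So from highest to lowest: Xe > Br > S.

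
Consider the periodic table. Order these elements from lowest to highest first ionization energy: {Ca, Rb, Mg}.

Mg is in period 3, group 2; Ca is in period 4, group 2; Rb is in period 5, group 1.
Removing the outermost electron gets harder across a period and easier down a group.
These span different periods and groups, so the two trends combine.
Ca > Rb: both effects reinforce here, so Ca is clearly the higher of the two.
Mg > Ca: Mg sits above Ca in group 2, so the down-group effect alone puts Mg higher.
For reference (kJ/mol): Mg 738, Ca 590, Rb 403.
So from lowest to highest: Rb < Ca < Mg.

Rb, Ca, Mg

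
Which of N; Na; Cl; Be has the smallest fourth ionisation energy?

Cl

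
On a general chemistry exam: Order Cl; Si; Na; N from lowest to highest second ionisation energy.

IE_2 is the cost of taking one more electron from the +1 cation: Cl⁺ still has 6 valence electrons; Si⁺ still has 3 valence electrons; Na⁺ is the bare [Ne] core; N⁺ still has 4 valence electrons.
Breaking into a closed-shell core is much more expensive than removing a leftover valence electron — Na has the largest IE_2 here.
Valence configurations: Cl⁺ [Ne]3s²3p⁴, Si⁺ [Ne]3s²3p¹, N⁺ [He]2s²2p².
The numbers (kJ/mol): Cl 2298, Si 1577, Na 4562, N 2856.
So the second ionization energies run Si < Cl < N < Na.

Si, Cl, N, Na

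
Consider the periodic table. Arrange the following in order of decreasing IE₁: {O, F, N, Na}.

F > N > O > Na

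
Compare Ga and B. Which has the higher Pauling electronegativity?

B

B is in period 2, group 13; Ga is in period 4, group 13.
Electronegativity increases across a period and decreases down a group, tracking effective nuclear charge and atomic size.
All are in group 13, so electronegativity increases up the group.
So B has the higher Pauling electronegativity (B > Ga).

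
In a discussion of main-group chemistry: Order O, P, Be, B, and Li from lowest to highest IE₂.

Be, P, B, O, Li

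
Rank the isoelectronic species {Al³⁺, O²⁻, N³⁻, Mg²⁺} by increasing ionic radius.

All of these have 10 electrons, so size is governed by nuclear charge alone: the more protons, the stronger the pull on the same electron cloud, and the smaller the ion.
Nuclear charges: Al³⁺ (Z=13), Mg²⁺ (Z=12), O²⁻ (Z=8), N³⁻ (Z=7).
Smallest to largest: Al³⁺ < Mg²⁺ < O²⁻ < N³⁻.

Al³⁺ < Mg²⁺ < O²⁻ < N³⁻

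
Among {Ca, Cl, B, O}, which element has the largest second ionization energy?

O

The second ionization energy removes an electron from the +1 ion. For each element: Ca⁺ still has 1 valence electron; Cl⁺ still has 6 valence electrons; B⁺ still has 2 valence electrons; O⁺ still has 5 valence electrons.
All are still removing valence electrons, so compare the +1 ions as you would atoms: IE_2 generally rises across a period (higher Z_eff) and falls down a group (larger shell), subject to the usual subshell exceptions.
Valence configurations: Ca⁺ [Ar]4s¹, Cl⁺ [Ne]3s²3p⁴, B⁺ [He]2s², O⁺ [He]2s²2p³.
Tabulated IE_2 (kJ/mol): Ca 1145, Cl 2298, B 2427, O 3388.
Overall IE_2 order: Ca < Cl < B < O.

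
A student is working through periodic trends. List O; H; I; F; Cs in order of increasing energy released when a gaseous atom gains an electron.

H is in period 1, group 1; O is in period 2, group 16; F is in period 2, group 17; I is in period 5, group 17; Cs is in period 6, group 1.
Electron affinity generally becomes more exothermic across a period toward the halogens and less exothermic down a group.
Here both period and group differ, so the two effects have to be weighed against each other.
H > Cs: they share group 1; the group trend gives H the larger value.
O > H: the two effects oppose for this pair; the across-period effect wins (141 vs 73 kJ/mol).
I > O: the two effects oppose for this pair; the across-period effect wins (295 vs 141 kJ/mol).
F > I: F sits above I in group 17, so the down-group effect alone puts F higher.
For reference (kJ/mol): H 73, O 141, F 328, I 295, Cs 46.
So from lowest to highest: Cs < H < O < I < F.

Cs < H < O < I < F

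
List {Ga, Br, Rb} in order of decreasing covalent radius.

Ga is in period 4, group 13; Br is in period 4, group 17; Rb is in period 5, group 1.
Atomic radius shrinks across a period as nuclear charge pulls the same shell inward, and grows down a group as new shells are added.
Neither a single period nor a single group — weigh both effects.
Ga > Br: Ga lies to the left of Br in period 4, so the across-period effect alone puts Ga larger.
Rb > Ga: both effects reinforce here, so Rb is clearly the larger of the two.
Approximate values (pm): Ga 124, Br 114, Rb 210.
So from largest to smallest: Rb > Ga > Br.

Rb > Ga > Br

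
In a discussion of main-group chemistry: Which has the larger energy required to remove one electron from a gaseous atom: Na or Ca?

Ca

Na is in period 3, group 1; Ca is in period 4, group 2.
First ionization energy rises across a period (greater Z_eff holds electrons more tightly) and falls down a group (valence electrons are farther from the nucleus).
A diagonal step moves right (one effect) and down (the opposite effect) at once.
Ca > Na: period and group pull opposite ways; the across-period shift dominates (590 vs 496 kJ/mol).
Tabulated first ionization energy (kJ/mol): Na 496, Ca 590.
So Ca has the larger energy required to remove one electron from a gaseous atom (Ca > Na).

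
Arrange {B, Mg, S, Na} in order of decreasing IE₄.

IE_4 is the cost of taking one more electron from the +3 cation: B³⁺ is the bare [He] core; Mg³⁺ is already 1 electron into the core; S³⁺ still has 3 valence electrons; Na³⁺ is already 2 electrons into the core.
Core electrons are held far more tightly than valence electrons, so Na, Mg and B top the IE_4 order.
The numbers (kJ/mol): B 25026, Mg 10543, S 4556, Na 9543.
Putting it together, IE_4: S < Na < Mg < B.

B > Mg > Na > S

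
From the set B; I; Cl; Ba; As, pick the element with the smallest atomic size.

B

Moving right in a period, electrons are added to the same shell under a stronger nuclear pull, so atoms get smaller; moving down, a new shell is opened and atoms get larger.
These span different periods and groups, so the two trends combine.
Cl > B: period and group pull opposite ways; the down-group shift dominates (99 vs 85 pm).
As > Cl: relative to Cl, both the across-period and down-group shifts push As's atomic radius up.
I > As: period and group pull opposite ways; the down-group shift dominates (133 vs 121 pm).
Ba > I: relative to I, both the across-period and down-group shifts push Ba's atomic radius up.
For reference (pm): B 85, Cl 99, As 121, I 133, Ba 196.
The smallest atomic size among these belongs to B.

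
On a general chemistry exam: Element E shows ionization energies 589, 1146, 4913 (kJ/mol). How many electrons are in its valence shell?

2

Look for the largest jump between consecutive ionization energies: IE3/IE2 ≈ 4.3, far larger than any earlier ratio.
That jump marks the point where a core electron is being removed. So the atom has 2 valence electrons.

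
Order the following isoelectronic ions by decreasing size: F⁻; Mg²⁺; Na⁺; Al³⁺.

F⁻ > Na⁺ > Mg²⁺ > Al³⁺

All of these have 10 electrons, so size is governed by nuclear charge alone: the more protons, the stronger the pull on the same electron cloud, and the smaller the ion.
Nuclear charges: Al³⁺ (Z=13), Mg²⁺ (Z=12), Na⁺ (Z=11), F⁻ (Z=9).
Largest to smallest: F⁻ > Na⁺ > Mg²⁺ > Al³⁺.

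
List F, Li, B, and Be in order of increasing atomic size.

Li is in period 2, group 1; Be is in period 2, group 2; B is in period 2, group 13; F is in period 2, group 17.
Atomic radius shrinks across a period as nuclear charge pulls the same shell inward, and grows down a group as new shells are added.
All lie in period 2, so atomic radius increases right to left.
So from smallest to largest: F < B < Be < Li.

F < B < Be < Li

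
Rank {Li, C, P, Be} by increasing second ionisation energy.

IE_2 is the cost of taking one more electron from the +1 cation: Li⁺ is the bare [He] core; C⁺ still has 3 valence electrons; P⁺ still has 4 valence electrons; Be⁺ still has 1 valence electron.
Core electrons are held far more tightly than valence electrons, so Li tops the IE_2 order.
Valence configurations: C⁺ [He]2s²2p¹, P⁺ [Ne]3s²3p², Be⁺ [He]2s¹.
Tabulated IE_2 (kJ/mol): Li 7298, C 2353, P 1907, Be 1757.
Putting it together, IE_2: Be < P < C < Li.

Be < P < C < Li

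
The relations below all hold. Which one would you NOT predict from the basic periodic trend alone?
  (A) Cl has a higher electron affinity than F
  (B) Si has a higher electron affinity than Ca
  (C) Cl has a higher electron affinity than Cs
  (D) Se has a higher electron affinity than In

The general trend: electron affinity increases across a period and decreases down a group.
(A) Cl (period 3, group 17) vs F (period 2, group 17): the stated order contradicts the simple trend.
(B) Si (period 3, group 14) vs Ca (period 4, group 2): the stated order agrees with the simple trend.
(C) Cl (period 3, group 17) vs Cs (period 6, group 1): the stated order agrees with the simple trend.
(D) Se (period 4, group 16) vs In (period 5, group 13): the stated order agrees with the simple trend.
The exception is (A): F's small 2p subshell makes the incoming electron feel strong e⁻–e⁻ repulsion, so Cl actually releases more energy on gaining an electron.

(A)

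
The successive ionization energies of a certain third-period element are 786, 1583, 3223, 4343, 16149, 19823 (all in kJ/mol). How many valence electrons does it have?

4

Look for the largest jump between consecutive ionization energies: IE5/IE4 ≈ 3.7, far larger than any earlier ratio.
That jump marks the point where a core electron is being removed. So the atom has 4 valence electrons.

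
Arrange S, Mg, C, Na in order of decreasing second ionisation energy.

Na, C, S, Mg

IE_2 is the cost of taking one more electron from the +1 cation: S⁺ still has 5 valence electrons; Mg⁺ still has 1 valence electron; C⁺ still has 3 valence electrons; Na⁺ is the bare [Ne] core.
Pulling an electron out of a noble-gas core costs far more than removing a remaining valence electron, so Na sits at the high end of IE_2.
Valence configurations: S⁺ [Ne]3s²3p³, Mg⁺ [Ne]3s¹, C⁺ [He]2s²2p¹.
Approximate IE_2 values (kJ/mol): S 2252, Mg 1451, C 2353, Na 4562.
Hence IE_2: Mg < S < C < Na.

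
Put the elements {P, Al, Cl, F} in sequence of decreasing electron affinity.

Atoms with high Z_eff and room in the valence shell (especially the halogens) have the most exothermic electron affinities.
These span different periods and groups, so the two trends combine.
P > Al: P lies to the right of Al in period 3, so the across-period effect alone puts P higher.
F > P: both effects reinforce here, so F is clearly the higher of the two.
Cl > F: this pair runs against the simple trend — see the exception note.
Note the exception: Cl has a higher electron affinity than F, contrary to the simple trend — F's small 2p subshell makes the incoming electron feel strong e⁻–e⁻ repulsion, so Cl actually releases more energy on gaining an electron.
Approximate values (kJ/mol): F 328, Al 42, P 72, Cl 349.
So from highest to lowest: Cl > F > P > Al.

Cl, F, P, Al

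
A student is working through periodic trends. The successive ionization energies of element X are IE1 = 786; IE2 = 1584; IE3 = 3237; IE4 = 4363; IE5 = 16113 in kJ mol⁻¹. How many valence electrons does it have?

Look for the largest jump between consecutive ionization energies: IE5/IE4 ≈ 3.7, far larger than any earlier ratio.
That jump marks the point where a core electron is being removed. So the atom has 4 valence electrons.

4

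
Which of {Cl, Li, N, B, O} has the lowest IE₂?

Cl

Consider each +1 ion: Cl⁺ still has 6 valence electrons; Li⁺ is the bare [He] core; N⁺ still has 4 valence electrons; B⁺ still has 2 valence electrons; O⁺ still has 5 valence electrons.
Pulling an electron out of a noble-gas core costs far more than removing a remaining valence electron, so Li sits at the high end of IE_2.
Valence configurations: Cl⁺ [Ne]3s²3p⁴, N⁺ [He]2s²2p², B⁺ [He]2s², O⁺ [He]2s²2p³.
Tabulated IE_2 (kJ/mol): Cl 2298, Li 7298, N 2856, B 2427, O 3388.
Overall IE_2 order: Cl < B < N < O < Li.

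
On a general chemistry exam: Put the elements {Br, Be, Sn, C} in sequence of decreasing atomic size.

Sn > Br > Be > C

Atomic radius shrinks across a period as nuclear charge pulls the same shell inward, and grows down a group as new shells are added.
Neither a single period nor a single group — weigh both effects.
Be > C: Be lies to the left of C in period 2, so the across-period effect alone puts Be larger.
Br > Be: the two effects oppose for this pair; the down-group effect wins (114 vs 102 pm).
Sn > Br: both effects reinforce here, so Sn is clearly the larger of the two.
For reference (pm): Be 102, C 75, Br 114, Sn 140.
So from largest to smallest: Sn > Br > Be > C.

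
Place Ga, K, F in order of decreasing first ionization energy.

F > Ga > K

IE₁ increases left→right with effective nuclear charge and decreases top→bottom as the valence shell moves farther out.
Here both period and group differ, so the two effects have to be weighed against each other.
Ga > K: both are in period 4; the period trend gives Ga the larger value.
F > Ga: both effects reinforce here, so F is clearly the higher of the two.
Approximate values (kJ/mol): F 1681, K 419, Ga 579.
So from highest to lowest: F > Ga > K.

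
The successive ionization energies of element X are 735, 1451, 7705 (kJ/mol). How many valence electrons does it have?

2

Look for the largest jump between consecutive ionization energies: IE3/IE2 ≈ 5.3, far larger than any earlier ratio.
That jump marks the point where a core electron is being removed. So the atom has 2 valence electrons.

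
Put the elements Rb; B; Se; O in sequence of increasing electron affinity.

B is in period 2, group 13; O is in period 2, group 16; Se is in period 4, group 16; Rb is in period 5, group 1.
Adding an electron releases more energy for atoms nearer the top right (short of the noble gases).
Here both period and group differ, so the two effects have to be weighed against each other.
Rb > B: this pair runs against the simple trend — see the exception note.
O > Rb: relative to Rb, both the across-period and down-group shifts push O's electron affinity up.
Se > O: this pair runs against the simple trend — see the exception note.
Note the exception: Rb has a higher electron affinity than B, contrary to the simple trend — B's ns²np¹ configuration gives only a small electron affinity — the sparsely filled np subshell binds an added electron weakly.
Note the exception: Se has a higher electron affinity than O, contrary to the simple trend — O's compact 2p subshell gives strong electron–electron repulsion on the added electron.
For reference (kJ/mol): B 27, O 141, Se 195, Rb 47.
So from lowest to highest: B < Rb < O < Se.

B, Rb, O, Se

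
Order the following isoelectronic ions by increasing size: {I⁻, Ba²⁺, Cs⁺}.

All of these have 54 electrons, so size is governed by nuclear charge alone: the more protons, the stronger the pull on the same electron cloud, and the smaller the ion.
Nuclear charges: Ba²⁺ (Z=56), Cs⁺ (Z=55), I⁻ (Z=53).
Smallest to largest: Ba²⁺ < Cs⁺ < I⁻.

Ba²⁺, Cs⁺, I⁻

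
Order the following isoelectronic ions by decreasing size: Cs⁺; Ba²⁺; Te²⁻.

Te²⁻, Cs⁺, Ba²⁺

All of these have 54 electrons, so size is governed by nuclear charge alone: the more protons, the stronger the pull on the same electron cloud, and the smaller the ion.
Nuclear charges: Ba²⁺ (Z=56), Cs⁺ (Z=55), Te²⁻ (Z=52).
Largest to smallest: Te²⁻ > Cs⁺ > Ba²⁺.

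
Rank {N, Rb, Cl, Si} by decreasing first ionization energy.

N > Cl > Si > Rb

N is in period 2, group 15; Si is in period 3, group 14; Cl is in period 3, group 17; Rb is in period 5, group 1.
Removing the outermost electron gets harder across a period and easier down a group.
These span different periods and groups, so the two trends combine.
Si > Rb: relative to Rb, both the across-period and down-group shifts push Si's first ionization energy up.
Cl > Si: Cl lies to the right of Si in period 3, so the across-period effect alone puts Cl higher.
N > Cl: period and group pull opposite ways; the down-group shift dominates (1402 vs 1251 kJ/mol).
For reference (kJ/mol): N 1402, Si 786, Cl 1251, Rb 403.
So from highest to lowest: N > Cl > Si > Rb.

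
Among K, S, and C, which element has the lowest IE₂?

IE_2 is the cost of taking one more electron from the +1 cation: K⁺ is the bare [Ar] core; S⁺ still has 5 valence electrons; C⁺ still has 3 valence electrons.
Core electrons are held far more tightly than valence electrons, so K tops the IE_2 order.
Valence configurations: S⁺ [Ne]3s²3p³, C⁺ [He]2s²2p¹.
Approximate IE_2 values (kJ/mol): K 3052, S 2252, C 2353.
So the second ionization energies run S < C < K.

S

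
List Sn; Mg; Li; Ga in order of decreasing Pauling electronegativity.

Li is in period 2, group 1; Mg is in period 3, group 2; Ga is in period 4, group 13; Sn is in period 5, group 14.
Atoms toward the upper right of the periodic table pull bonding electrons most strongly.
These sit on a diagonal, where the across-period and down-group effects partly cancel.
Mg > Li: the two effects oppose for this pair; the across-period effect wins (1.31 vs 0.98).
Ga > Mg: period and group pull opposite ways; the across-period shift dominates (1.81 vs 1.31).
Sn > Ga: the two effects oppose for this pair; the across-period effect wins (1.96 vs 1.81).
Tabulated electronegativity (Pauling): Li 0.98, Mg 1.31, Ga 1.81, Sn 1.96.
So from highest to lowest: Sn > Ga > Mg > Li.

Sn > Ga > Mg > Li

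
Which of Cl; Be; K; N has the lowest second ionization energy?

Consider each +1 ion: Cl⁺ still has 6 valence electrons; Be⁺ still has 1 valence electron; K⁺ is the bare [Ar] core; N⁺ still has 4 valence electrons.
Pulling an electron out of a noble-gas core costs far more than removing a remaining valence electron, so K sits at the high end of IE_2.
Valence configurations: Cl⁺ [Ne]3s²3p⁴, Be⁺ [He]2s¹, N⁺ [He]2s²2p².
Tabulated IE_2 (kJ/mol): Cl 2298, Be 1757, K 3052, N 2856.
Hence IE_2: Be < Cl < N < K.

Be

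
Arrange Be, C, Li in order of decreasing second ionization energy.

Consider each +1 ion: Be⁺ still has 1 valence electron; C⁺ still has 3 valence electrons; Li⁺ is the bare [He] core.
Core electrons are held far more tightly than valence electrons, so Li tops the IE_2 order.
Valence configurations: Be⁺ [He]2s¹, C⁺ [He]2s²2p¹.
Approximate IE_2 values (kJ/mol): Be 1757, C 2353, Li 7298.
Putting it together, IE_2: Be < C < Li.

Li > C > Be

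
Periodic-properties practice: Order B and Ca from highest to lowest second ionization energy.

The second ionization energy removes an electron from the +1 ion. For each element: B⁺ still has 2 valence electrons; Ca⁺ still has 1 valence electron.
All are still removing valence electrons, so compare the +1 ions as you would atoms: IE_2 generally rises across a period (higher Z_eff) and falls down a group (larger shell), subject to the usual subshell exceptions.
Valence configurations: B⁺ [He]2s², Ca⁺ [Ar]4s¹.
The numbers (kJ/mol): B 2427, Ca 1145.
Hence IE_2: Ca < B.

B, Ca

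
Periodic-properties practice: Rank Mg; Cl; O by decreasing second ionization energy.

O > Cl > Mg

The second ionization energy removes an electron from the +1 ion. For each element: Mg⁺ still has 1 valence electron; Cl⁺ still has 6 valence electrons; O⁺ still has 5 valence electrons.
All are still removing valence electrons, so compare the +1 ions as you would atoms: IE_2 generally rises across a period (higher Z_eff) and falls down a group (larger shell), subject to the usual subshell exceptions.
Valence configurations: Mg⁺ [Ne]3s¹, Cl⁺ [Ne]3s²3p⁴, O⁺ [He]2s²2p³.
Tabulated IE_2 (kJ/mol): Mg 1451, Cl 2298, O 3388.
Putting it together, IE_2: Mg < Cl < O.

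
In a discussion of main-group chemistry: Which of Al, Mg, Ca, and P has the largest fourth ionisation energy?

Al

Consider each +3 ion: Al³⁺ is the bare [Ne] core; Mg³⁺ is already 1 electron into the core; Ca³⁺ is already 1 electron into the core; P³⁺ still has 2 valence electrons.
Breaking into a closed-shell core is much more expensive than removing a leftover valence electron — Ca, Mg and Al have the largest IE_4 here.
Approximate IE_4 values (kJ/mol): Al 11577, Mg 10543, Ca 6491, P 4964.
Hence IE_4: P < Ca < Mg < Al.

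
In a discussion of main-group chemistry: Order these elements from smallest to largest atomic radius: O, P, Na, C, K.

C is in period 2, group 14; O is in period 2, group 16; Na is in period 3, group 1; P is in period 3, group 15; K is in period 4, group 1.
Moving right in a period, electrons are added to the same shell under a stronger nuclear pull, so atoms get smaller; moving down, a new shell is opened and atoms get larger.
These span different periods and groups, so the two trends combine.
C > O: C lies to the left of O in period 2, so the across-period effect alone puts C larger.
P > C: period and group pull opposite ways; the down-group shift dominates (111 vs 75 pm).
Na > P: both are in period 3; the period trend gives Na the larger value.
K > Na: K sits below Na in group 1, so the down-group effect alone puts K larger.
For reference (pm): C 75, O 63, Na 155, P 111, K 196.
So from smallest to largest: O < C < P < Na < K.

O < C < P < Na < K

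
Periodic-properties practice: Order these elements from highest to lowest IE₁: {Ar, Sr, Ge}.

Ar, Ge, Sr

Ar is in period 3, group 18; Ge is in period 4, group 14; Sr is in period 5, group 2.
IE₁ increases left→right with effective nuclear charge and decreases top→bottom as the valence shell moves farther out.
Neither a single period nor a single group — weigh both effects.
Ge > Sr: relative to Sr, both the across-period and down-group shifts push Ge's first ionization energy up.
Ar > Ge: both effects reinforce here, so Ar is clearly the higher of the two.
Tabulated first ionization energy (kJ/mol): Ar 1521, Ge 762, Sr 550.
So from highest to lowest: Ar > Ge > Sr.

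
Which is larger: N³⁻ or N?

Forming N³⁻ adds 3 electrons to N. More electron–electron repulsion in the same shell, with unchanged nuclear charge, lets the cloud expand.
An anion is larger than its parent atom: N³⁻ > N.

N³⁻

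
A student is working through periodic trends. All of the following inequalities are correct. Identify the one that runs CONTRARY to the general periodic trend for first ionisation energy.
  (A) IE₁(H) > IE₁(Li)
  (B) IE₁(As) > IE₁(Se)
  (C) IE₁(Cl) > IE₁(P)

(B)

The general trend: first ionisation energy increases across a period and decreases down a group.
(A) H (period 1, group 1) vs Li (period 2, group 1): the stated order agrees with the simple trend.
(B) As (period 4, group 15) vs Se (period 4, group 16): the stated order contradicts the simple trend.
(C) Cl (period 3, group 17) vs P (period 3, group 15): the stated order agrees with the simple trend.
The exception is (B): Se (4p⁴) ionizes more easily than half-filled As (4p³).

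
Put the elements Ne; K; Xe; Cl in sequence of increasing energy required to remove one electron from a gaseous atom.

K < Xe < Cl < Ne

Ne is in period 2, group 18; Cl is in period 3, group 17; K is in period 4, group 1; Xe is in period 5, group 18.
IE₁ increases left→right with effective nuclear charge and decreases top→bottom as the valence shell moves farther out.
Neither a single period nor a single group — weigh both effects.
Xe > K: period and group pull opposite ways; the across-period shift dominates (1170 vs 419 kJ/mol).
Cl > Xe: period and group pull opposite ways; the down-group shift dominates (1251 vs 1170 kJ/mol).
Ne > Cl: both effects reinforce here, so Ne is clearly the higher of the two.
Tabulated first ionization energy (kJ/mol): Ne 2081, Cl 1251, K 419, Xe 1170.
So from lowest to highest: K < Xe < Cl < Ne.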